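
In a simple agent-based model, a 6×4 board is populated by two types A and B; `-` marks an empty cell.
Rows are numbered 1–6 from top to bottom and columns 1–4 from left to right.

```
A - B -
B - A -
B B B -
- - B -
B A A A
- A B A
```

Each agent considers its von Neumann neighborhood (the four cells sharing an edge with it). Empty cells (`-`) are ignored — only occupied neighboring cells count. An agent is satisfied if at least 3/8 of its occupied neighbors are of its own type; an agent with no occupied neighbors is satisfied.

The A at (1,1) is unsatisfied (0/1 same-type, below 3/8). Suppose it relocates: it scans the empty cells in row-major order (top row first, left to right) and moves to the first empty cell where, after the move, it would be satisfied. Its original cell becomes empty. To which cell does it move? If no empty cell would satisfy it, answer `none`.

Vacating (1,1). Empty cells in order:
  (1,2): 0/1 same-type → still unsatisfied.
  (1,4): 0/1 same-type → still unsatisfied.
  (2,2): 1/3 same-type → still unsatisfied.
  (2,4): 1/1 same-type → satisfied — stop here.

(2,4)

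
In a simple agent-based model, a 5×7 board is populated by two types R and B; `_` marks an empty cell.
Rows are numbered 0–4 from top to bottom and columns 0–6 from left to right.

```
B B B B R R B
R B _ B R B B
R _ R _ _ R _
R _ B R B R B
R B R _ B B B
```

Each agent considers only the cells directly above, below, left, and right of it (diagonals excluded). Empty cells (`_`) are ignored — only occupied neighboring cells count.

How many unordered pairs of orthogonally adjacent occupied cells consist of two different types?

Scan each occupied cell's neighbors to the right and below so each pair is counted once.
Row 0: B(0,0)–B(0,1)= B(0,0)–R(1,0)≠ B(0,1)–B(0,2)= B(0,1)–B(1,1)= B(0,2)–B(0,3)= B(0,3)–R(0,4)≠ B(0,3)–B(1,3)= R(0,4)–R(0,5)= R(0,4)–R(1,4)= R(0,5)–B(0,6)≠ R(0,5)–B(1,5)≠ B(0,6)–B(1,6)=  → 4/12 unlike.
Row 1: R(1,0)–B(1,1)≠ R(1,0)–R(2,0)= B(1,3)–R(1,4)≠ R(1,4)–B(1,5)≠ B(1,5)–B(1,6)= B(1,5)–R(2,5)≠  → 4/6 unlike.
Row 2: R(2,0)–R(3,0)= R(2,2)–B(3,2)≠ R(2,5)–R(3,5)=  → 1/3 unlike.
Row 3: R(3,0)–R(4,0)= B(3,2)–R(3,3)≠ B(3,2)–R(4,2)≠ R(3,3)–B(3,4)≠ B(3,4)–R(3,5)≠ B(3,4)–B(4,4)= R(3,5)–B(3,6)≠ R(3,5)–B(4,5)≠ B(3,6)–B(4,6)=  → 6/9 unlike.
Row 4: R(4,0)–B(4,1)≠ B(4,1)–R(4,2)≠ B(4,4)–B(4,5)= B(4,5)–B(4,6)=  → 2/4 unlike.
Total adjacent occupied pairs: 34; unlike-type pairs: 17.

17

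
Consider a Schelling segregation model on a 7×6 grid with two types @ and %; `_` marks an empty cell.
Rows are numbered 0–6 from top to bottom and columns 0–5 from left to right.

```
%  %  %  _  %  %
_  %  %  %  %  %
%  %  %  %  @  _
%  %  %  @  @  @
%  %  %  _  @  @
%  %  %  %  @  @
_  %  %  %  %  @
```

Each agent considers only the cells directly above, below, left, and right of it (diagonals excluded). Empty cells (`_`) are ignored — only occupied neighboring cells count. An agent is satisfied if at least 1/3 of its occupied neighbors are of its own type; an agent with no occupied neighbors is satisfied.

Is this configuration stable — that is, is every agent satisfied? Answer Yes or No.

(0,0)% 1/1 ✓
(0,1)% 3/3 ✓
(0,2)% 2/2 ✓
(0,4)% 2/2 ✓
(0,5)% 2/2 ✓
(1,1)% 3/3 ✓
(1,2)% 4/4 ✓
(1,3)% 3/3 ✓
(1,4)% 3/4 ✓
(1,5)% 2/2 ✓
(2,0)% 2/2 ✓
(2,1)% 4/4 ✓
(2,2)% 4/4 ✓
(2,3)% 2/4 ✓
(2,4)@ 1/3 ✓
(3,0)% 3/3 ✓
(3,1)% 4/4 ✓
(3,2)% 3/4 ✓
(3,3)@ 1/3 ✓
(3,4)@ 4/4 ✓
(3,5)@ 2/2 ✓
(4,0)% 3/3 ✓
(4,1)% 4/4 ✓
(4,2)% 3/3 ✓
(4,4)@ 3/3 ✓
(4,5)@ 3/3 ✓
(5,0)% 2/2 ✓
(5,1)% 4/4 ✓
(5,2)% 4/4 ✓
(5,3)% 2/3 ✓
(5,4)@ 2/4 ✓
(5,5)@ 3/3 ✓
(6,1)% 2/2 ✓
(6,2)% 3/3 ✓
(6,3)% 3/3 ✓
(6,4)% 1/3 ✓
(6,5)@ 1/2 ✓
All meet the threshold, so the configuration is stable.

Yes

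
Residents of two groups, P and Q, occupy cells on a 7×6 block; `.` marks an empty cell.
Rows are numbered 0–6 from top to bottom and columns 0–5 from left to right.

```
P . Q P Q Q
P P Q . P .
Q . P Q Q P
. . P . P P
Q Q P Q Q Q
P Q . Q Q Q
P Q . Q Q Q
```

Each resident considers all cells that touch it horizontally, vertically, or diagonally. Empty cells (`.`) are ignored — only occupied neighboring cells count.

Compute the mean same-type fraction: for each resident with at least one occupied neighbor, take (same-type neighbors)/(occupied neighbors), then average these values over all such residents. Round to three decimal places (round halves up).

Row 0: (0,0)P 2/2 · (0,2)Q 1/3 · (0,3)P 1/4 · (0,4)Q 1/3 · (0,5)Q 1/2
Row 1: (1,0)P 2/3 · (1,1)P 3/6 · (1,2)Q 2/5 · (1,4)P 2/6
Row 2: (2,0)Q 0/2 · (2,2)P 2/4 · (2,3)Q 2/6 · (2,4)Q 1/5 · (2,5)P 3/4
Row 3: (3,2)P 2/5 · (3,4)P 2/7 · (3,5)P 2/5
Row 4: (4,0)Q 2/3 · (4,1)Q 2/5 · (4,2)P 1/5 · (4,3)Q 3/6 · (4,4)Q 5/7 · (4,5)Q 3/5
Row 5: (5,0)P 1/5 · (5,1)Q 3/6 · (5,3)Q 5/6 · (5,4)Q 8/8 · (5,5)Q 5/5
Row 6: (6,0)P 1/3 · (6,1)Q 1/3 · (6,3)Q 3/3 · (6,4)Q 5/5 · (6,5)Q 3/3
Sum over 33 residents: 2/2 + 1/3 + 1/4 + 1/3 + 1/2 + 2/3 + 3/6 + 2/5 + 2/6 + 0/2 + 2/4 + 2/6 + 1/5 + 3/4 + 2/5 + 2/7 + 2/5 + 2/3 + 2/5 + 1/5 + 3/6 + 5/7 + 3/5 + 1/5 + 3/6 + 5/6 + 8/8 + 5/5 + 1/3 + 1/3 + 3/3 + 5/5 + 3/3 = 262/15; mean = 262/15 ÷ 33 = 262/495 = 0.529292… → 0.529.

0.529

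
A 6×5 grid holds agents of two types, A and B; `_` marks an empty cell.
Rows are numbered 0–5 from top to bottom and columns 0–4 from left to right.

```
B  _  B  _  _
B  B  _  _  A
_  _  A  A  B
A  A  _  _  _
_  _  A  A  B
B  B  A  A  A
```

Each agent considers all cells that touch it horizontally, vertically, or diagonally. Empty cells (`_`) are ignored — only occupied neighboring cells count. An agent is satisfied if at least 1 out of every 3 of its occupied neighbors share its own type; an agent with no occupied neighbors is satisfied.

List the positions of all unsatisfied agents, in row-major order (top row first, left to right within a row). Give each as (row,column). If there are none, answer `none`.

(2,4), (4,4)

Row 0: (0,0)B 2/2 ✓ · (0,2)B 1/1 ✓
Row 1: (1,0)B 2/2 ✓ · (1,1)B 3/4 ✓ · (1,4)A 1/2 ✓
Row 2: (2,2)A 2/3 ✓ · (2,3)A 2/3 ✓ · (2,4)B 0/2 ✗
Row 3: (3,0)A 1/1 ✓ · (3,1)A 3/3 ✓
Row 4: (4,2)A 4/5 ✓ · (4,3)A 4/5 ✓ · (4,4)B 0/3 ✗
Row 5: (5,0)B 1/1 ✓ · (5,1)B 1/3 ✓ · (5,2)A 3/4 ✓ · (5,3)A 4/5 ✓ · (5,4)A 2/3 ✓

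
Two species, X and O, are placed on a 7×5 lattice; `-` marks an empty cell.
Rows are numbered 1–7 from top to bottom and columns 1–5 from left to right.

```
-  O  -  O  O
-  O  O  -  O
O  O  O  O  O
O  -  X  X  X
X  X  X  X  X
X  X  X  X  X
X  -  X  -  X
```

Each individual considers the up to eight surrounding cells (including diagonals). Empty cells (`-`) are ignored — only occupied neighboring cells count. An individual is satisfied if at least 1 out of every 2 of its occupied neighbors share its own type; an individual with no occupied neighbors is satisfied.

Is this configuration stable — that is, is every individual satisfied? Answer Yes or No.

(1,2)O 2/2 ✓
(1,4)O 3/3 ✓
(1,5)O 2/2 ✓
(2,2)O 5/5 ✓
(2,3)O 6/6 ✓
(2,5)O 4/4 ✓
(3,1)O 3/3 ✓
(3,2)O 5/6 ✓
(3,3)O 4/6 ✓
(3,4)O 4/7 ✓
(3,5)O 2/4 ✓
(4,1)O 2/4 ✓
(4,3)X 4/7 ✓
(4,4)X 5/8 ✓
(4,5)X 3/5 ✓
(5,1)X 3/4 ✓
(5,2)X 6/7 ✓
(5,3)X 7/7 ✓
(5,4)X 8/8 ✓
(5,5)X 5/5 ✓
(6,1)X 4/4 ✓
(6,2)X 7/7 ✓
(6,3)X 6/6 ✓
(6,4)X 7/7 ✓
(6,5)X 4/4 ✓
(7,1)X 2/2 ✓
(7,3)X 3/3 ✓
(7,5)X 2/2 ✓
All meet the threshold, so the configuration is stable.

Yes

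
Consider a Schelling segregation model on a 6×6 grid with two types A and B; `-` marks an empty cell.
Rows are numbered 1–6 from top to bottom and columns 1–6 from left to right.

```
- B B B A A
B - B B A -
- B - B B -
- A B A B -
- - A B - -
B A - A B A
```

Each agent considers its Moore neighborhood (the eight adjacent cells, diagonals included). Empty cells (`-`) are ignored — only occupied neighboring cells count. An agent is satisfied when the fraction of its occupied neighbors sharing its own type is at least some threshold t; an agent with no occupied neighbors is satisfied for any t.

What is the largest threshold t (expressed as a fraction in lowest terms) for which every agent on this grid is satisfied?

Row 1: (1,2)B 3/3 · (1,3)B 4/4 · (1,4)B 3/5 · (1,5)A 2/4 · (1,6)A 2/2
Row 2: (2,1)B 2/2 · (2,3)B 6/6 · (2,4)B 5/7 · (2,5)A 2/6
Row 3: (3,2)B 3/4 · (3,4)B 5/7 · (3,5)B 3/5
Row 4: (4,2)A 1/3 · (4,3)B 3/6 · (4,4)A 1/6 · (4,5)B 3/4
Row 5: (5,3)A 4/6 · (5,4)B 3/6
Row 6: (6,1)B 0/1 · (6,2)A 1/2 · (6,4)A 1/3 · (6,5)B 1/3 · (6,6)A 0/1
The smallest same-type fraction is 0/1 at (6,1), which reduces to 0/1. Any threshold above that leaves this agent unsatisfied.

0/1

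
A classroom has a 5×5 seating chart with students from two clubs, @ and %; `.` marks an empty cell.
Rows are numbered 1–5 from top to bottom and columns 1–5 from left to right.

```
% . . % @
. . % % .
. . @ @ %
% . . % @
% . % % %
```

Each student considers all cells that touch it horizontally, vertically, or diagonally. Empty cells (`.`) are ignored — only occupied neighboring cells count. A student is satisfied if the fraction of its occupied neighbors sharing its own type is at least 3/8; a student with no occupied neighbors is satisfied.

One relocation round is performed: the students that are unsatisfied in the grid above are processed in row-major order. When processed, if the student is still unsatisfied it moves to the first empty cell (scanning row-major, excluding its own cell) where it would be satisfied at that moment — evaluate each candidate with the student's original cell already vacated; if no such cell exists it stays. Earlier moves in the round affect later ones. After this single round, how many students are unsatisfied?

1

Initially unsatisfied (in order): (1,5), (3,3), (3,4), (4,5).
  (1,5) → (4,3).
  (3,3): now satisfied by earlier moves; stays.
  (3,4): now satisfied by earlier moves; stays.
  (4,5) → (3,2).
Resulting grid:
% . . % .
. . % % .
. @ @ @ %
% . @ % .
% . % % %
Unsatisfied now: (3,4).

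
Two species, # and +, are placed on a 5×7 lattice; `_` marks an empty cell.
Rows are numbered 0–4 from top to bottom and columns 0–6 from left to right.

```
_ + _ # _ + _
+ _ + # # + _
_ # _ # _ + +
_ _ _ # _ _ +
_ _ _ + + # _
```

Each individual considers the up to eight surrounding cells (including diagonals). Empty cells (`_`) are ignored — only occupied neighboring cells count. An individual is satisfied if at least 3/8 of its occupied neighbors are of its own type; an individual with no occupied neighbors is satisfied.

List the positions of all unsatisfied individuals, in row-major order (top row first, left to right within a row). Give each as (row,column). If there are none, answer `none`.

(1,2), (2,1), (3,3), (4,4), (4,5)

(0,1)+ 2/2 ✓
(0,3)# 2/3 ✓
(0,5)+ 1/2 ✓
(1,0)+ 1/2 ✓
(1,2)+ 1/5 ✗
(1,3)# 3/4 ✓
(1,4)# 3/6 ✓
(1,5)+ 3/4 ✓
(2,1)# 0/2 ✗
(2,3)# 3/4 ✓
(2,5)+ 3/4 ✓
(2,6)+ 3/3 ✓
(3,3)# 1/3 ✗
(3,6)+ 2/3 ✓
(4,3)+ 1/2 ✓
(4,4)+ 1/3 ✗
(4,5)# 0/2 ✗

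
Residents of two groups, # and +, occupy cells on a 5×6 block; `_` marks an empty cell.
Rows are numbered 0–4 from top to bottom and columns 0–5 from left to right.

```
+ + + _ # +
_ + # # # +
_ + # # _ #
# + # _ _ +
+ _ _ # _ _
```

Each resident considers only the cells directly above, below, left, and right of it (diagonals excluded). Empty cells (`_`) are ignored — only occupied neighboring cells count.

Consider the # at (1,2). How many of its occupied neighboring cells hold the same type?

2

Occupied neighbors of (1,2): (0,2)=+, (2,2)=#, (1,1)=+, (1,3)=#.
Same type (#): 2 of 4.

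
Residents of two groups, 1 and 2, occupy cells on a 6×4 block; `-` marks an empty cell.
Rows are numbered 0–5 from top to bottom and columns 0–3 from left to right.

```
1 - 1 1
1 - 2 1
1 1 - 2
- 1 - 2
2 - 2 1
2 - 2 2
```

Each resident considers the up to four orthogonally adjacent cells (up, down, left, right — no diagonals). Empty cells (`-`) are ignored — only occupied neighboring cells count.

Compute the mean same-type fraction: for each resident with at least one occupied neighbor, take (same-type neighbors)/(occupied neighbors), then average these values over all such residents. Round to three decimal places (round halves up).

0.696

(0,0)1 1/1
(0,2)1 1/2
(0,3)1 2/2
(1,0)1 2/2
(1,2)2 0/2
(1,3)1 1/3
(2,0)1 2/2
(2,1)1 2/2
(2,3)2 1/2
(3,1)1 1/1
(3,3)2 1/2
(4,0)2 1/1
(4,2)2 1/2
(4,3)1 0/3
(5,0)2 1/1
(5,2)2 2/2
(5,3)2 1/2
Sum over 17 residents: 1/1 + 1/2 + 2/2 + 2/2 + 0/2 + 1/3 + 2/2 + 2/2 + 1/2 + 1/1 + 1/2 + 1/1 + 1/2 + 0/3 + 1/1 + 2/2 + 1/2 = 71/6; mean = 71/6 ÷ 17 = 71/102 = 0.696078… → 0.696.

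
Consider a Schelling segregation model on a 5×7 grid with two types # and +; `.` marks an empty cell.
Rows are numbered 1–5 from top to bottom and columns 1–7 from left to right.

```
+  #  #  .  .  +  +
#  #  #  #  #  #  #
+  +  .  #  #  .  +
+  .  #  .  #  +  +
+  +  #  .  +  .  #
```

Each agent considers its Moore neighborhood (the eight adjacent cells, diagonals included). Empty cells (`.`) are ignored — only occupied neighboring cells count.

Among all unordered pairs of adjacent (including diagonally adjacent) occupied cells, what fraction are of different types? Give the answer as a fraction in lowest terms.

23/58

Scan each occupied cell's neighbors to the right and below (and the two forward diagonals) so each pair is counted once.
Row 1: +(1,1)–#(1,2)≠ +(1,1)–#(2,1)≠ +(1,1)–#(2,2)≠ #(1,2)–#(1,3)= #(1,2)–#(2,2)= #(1,2)–#(2,3)= #(1,2)–#(2,1)= #(1,3)–#(2,3)= #(1,3)–#(2,4)= #(1,3)–#(2,2)= +(1,6)–+(1,7)= +(1,6)–#(2,6)≠ +(1,6)–#(2,7)≠ +(1,6)–#(2,5)≠ +(1,7)–#(2,7)≠ +(1,7)–#(2,6)≠  → 8/16 unlike.
Row 2: #(2,1)–#(2,2)= #(2,1)–+(3,1)≠ #(2,1)–+(3,2)≠ #(2,2)–#(2,3)= #(2,2)–+(3,2)≠ #(2,2)–+(3,1)≠ #(2,3)–#(2,4)= #(2,3)–#(3,4)= #(2,3)–+(3,2)≠ #(2,4)–#(2,5)= #(2,4)–#(3,4)= #(2,4)–#(3,5)= #(2,5)–#(2,6)= #(2,5)–#(3,5)= #(2,5)–#(3,4)= #(2,6)–#(2,7)= #(2,6)–+(3,7)≠ #(2,6)–#(3,5)= #(2,7)–+(3,7)≠  → 7/19 unlike.
Row 3: +(3,1)–+(3,2)= +(3,1)–+(4,1)= +(3,2)–#(4,3)≠ +(3,2)–+(4,1)= #(3,4)–#(3,5)= #(3,4)–#(4,5)= #(3,4)–#(4,3)= #(3,5)–#(4,5)= #(3,5)–+(4,6)≠ +(3,7)–+(4,7)= +(3,7)–+(4,6)=  → 2/11 unlike.
Row 4: +(4,1)–+(5,1)= +(4,1)–+(5,2)= #(4,3)–#(5,3)= #(4,3)–+(5,2)≠ #(4,5)–+(4,6)≠ #(4,5)–+(5,5)≠ +(4,6)–+(4,7)= +(4,6)–#(5,7)≠ +(4,6)–+(5,5)= +(4,7)–#(5,7)≠  → 5/10 unlike.
Row 5: +(5,1)–+(5,2)= +(5,2)–#(5,3)≠  → 1/2 unlike.
Total adjacent occupied pairs: 58; unlike-type pairs: 23.
23/58 is already in lowest terms.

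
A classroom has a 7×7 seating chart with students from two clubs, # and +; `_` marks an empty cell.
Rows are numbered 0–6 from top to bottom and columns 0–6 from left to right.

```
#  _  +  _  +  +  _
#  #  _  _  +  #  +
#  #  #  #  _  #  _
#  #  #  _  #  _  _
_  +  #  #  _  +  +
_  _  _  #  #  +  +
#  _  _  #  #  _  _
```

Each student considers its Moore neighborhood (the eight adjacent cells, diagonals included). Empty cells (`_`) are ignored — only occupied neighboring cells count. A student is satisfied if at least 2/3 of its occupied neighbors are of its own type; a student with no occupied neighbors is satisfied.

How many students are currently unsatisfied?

8

Row 0: (0,0)# 2/2 ✓ · (0,2)+ 0/1 ✗ · (0,4)+ 2/3 ✓ · (0,5)+ 3/4 ✓
Row 1: (1,0)# 4/4 ✓ · (1,1)# 5/6 ✓ · (1,4)+ 2/5 ✗ · (1,5)# 1/5 ✗ · (1,6)+ 1/3 ✗
Row 2: (2,0)# 5/5 ✓ · (2,1)# 7/7 ✓ · (2,2)# 5/5 ✓ · (2,3)# 3/4 ✓ · (2,5)# 2/4 ✗
Row 3: (3,0)# 3/4 ✓ · (3,1)# 6/7 ✓ · (3,2)# 6/7 ✓ · (3,4)# 3/4 ✓
Row 4: (4,1)+ 0/4 ✗ · (4,2)# 4/5 ✓ · (4,3)# 5/5 ✓ · (4,5)+ 3/5 ✗ · (4,6)+ 3/3 ✓
Row 5: (5,3)# 5/5 ✓ · (5,4)# 4/6 ✓ · (5,5)+ 3/5 ✗ · (5,6)+ 3/3 ✓
Row 6: (6,0)# 0/0 ✓ · (6,3)# 3/3 ✓ · (6,4)# 3/4 ✓
Unsatisfied: (0,2), (1,4), (1,5), (1,6), (2,5), (4,1), (4,5), (5,5) — 8 in total.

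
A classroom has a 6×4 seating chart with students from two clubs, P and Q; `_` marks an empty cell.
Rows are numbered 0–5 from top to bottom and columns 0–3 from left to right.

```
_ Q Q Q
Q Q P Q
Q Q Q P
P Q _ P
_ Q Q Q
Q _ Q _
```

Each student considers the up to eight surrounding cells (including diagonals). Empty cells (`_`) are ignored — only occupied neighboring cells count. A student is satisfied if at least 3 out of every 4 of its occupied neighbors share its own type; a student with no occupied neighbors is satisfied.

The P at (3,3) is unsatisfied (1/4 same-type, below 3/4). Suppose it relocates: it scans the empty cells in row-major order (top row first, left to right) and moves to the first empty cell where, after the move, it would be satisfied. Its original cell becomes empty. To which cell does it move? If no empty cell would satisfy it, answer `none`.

Vacating (3,3). Empty cells in order:
  (0,0): 0/3 same-type → still unsatisfied.
  (3,2): 1/7 same-type → still unsatisfied.
  (4,0): 1/4 same-type → still unsatisfied.
  (5,1): 0/4 same-type → still unsatisfied.
  (5,3): 0/3 same-type → still unsatisfied.

none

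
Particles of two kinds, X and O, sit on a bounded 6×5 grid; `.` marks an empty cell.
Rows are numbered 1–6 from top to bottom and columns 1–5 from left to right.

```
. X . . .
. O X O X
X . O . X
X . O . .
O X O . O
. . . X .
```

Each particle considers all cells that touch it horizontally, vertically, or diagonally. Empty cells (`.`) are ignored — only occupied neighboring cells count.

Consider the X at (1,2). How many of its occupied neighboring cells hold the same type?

Occupied neighbors of (1,2): (2,2)=O, (2,3)=X.
Same type (X): 1 of 2.

1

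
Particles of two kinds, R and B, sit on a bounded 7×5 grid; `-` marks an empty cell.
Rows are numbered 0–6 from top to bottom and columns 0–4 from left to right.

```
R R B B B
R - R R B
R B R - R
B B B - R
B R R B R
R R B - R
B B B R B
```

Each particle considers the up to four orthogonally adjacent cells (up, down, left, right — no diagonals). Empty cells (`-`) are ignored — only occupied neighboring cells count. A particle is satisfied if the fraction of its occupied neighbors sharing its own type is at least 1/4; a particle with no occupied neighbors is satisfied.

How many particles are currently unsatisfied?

Row 0: (0,0)R 2/2 ok · (0,1)R 1/2 ok · (0,2)B 1/3 ok · (0,3)B 2/3 ok · (0,4)B 2/2 ok
Row 1: (1,0)R 2/2 ok · (1,2)R 2/3 ok · (1,3)R 1/3 ok · (1,4)B 1/3 ok
Row 2: (2,0)R 1/3 ok · (2,1)B 1/3 ok · (2,2)R 1/3 ok · (2,4)R 1/2 ok
Row 3: (3,0)B 2/3 ok · (3,1)B 3/4 ok · (3,2)B 1/3 ok · (3,4)R 2/2 ok
Row 4: (4,0)B 1/3 ok · (4,1)R 2/4 ok · (4,2)R 1/4 ok · (4,3)B 0/2 unhappy · (4,4)R 2/3 ok
Row 5: (5,0)R 1/3 ok · (5,1)R 2/4 ok · (5,2)B 1/3 ok · (5,4)R 1/2 ok
Row 6: (6,0)B 1/2 ok · (6,1)B 2/3 ok · (6,2)B 2/3 ok · (6,3)R 0/2 unhappy · (6,4)B 0/2 unhappy
Unsatisfied: (4,3), (6,3), (6,4) — 3 in total.

3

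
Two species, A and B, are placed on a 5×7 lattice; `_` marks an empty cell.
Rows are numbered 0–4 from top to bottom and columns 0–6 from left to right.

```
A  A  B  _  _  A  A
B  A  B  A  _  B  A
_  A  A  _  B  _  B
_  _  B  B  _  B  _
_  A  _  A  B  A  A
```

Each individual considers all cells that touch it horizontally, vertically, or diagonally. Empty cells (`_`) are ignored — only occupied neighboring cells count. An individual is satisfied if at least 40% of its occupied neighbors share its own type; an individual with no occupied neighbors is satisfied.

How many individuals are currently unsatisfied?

8

Row 0: (0,0)A 2/3 ✓ · (0,1)A 2/5 ✓ · (0,2)B 1/4 ✗ · (0,5)A 2/3 ✓ · (0,6)A 2/3 ✓
Row 1: (1,0)B 0/4 ✗ · (1,1)A 4/7 ✓ · (1,2)B 1/6 ✗ · (1,3)A 1/4 ✗ · (1,5)B 2/5 ✓ · (1,6)A 2/4 ✓
Row 2: (2,1)A 2/5 ✓ · (2,2)A 3/6 ✓ · (2,4)B 3/4 ✓ · (2,6)B 2/3 ✓
Row 3: (3,2)B 1/5 ✗ · (3,3)B 3/5 ✓ · (3,5)B 3/5 ✓
Row 4: (4,1)A 0/1 ✗ · (4,3)A 0/3 ✗ · (4,4)B 2/4 ✓ · (4,5)A 1/3 ✗ · (4,6)A 1/2 ✓
Unsatisfied: (0,2), (1,0), (1,2), (1,3), (3,2), (4,1), (4,3), (4,5) — 8 in total.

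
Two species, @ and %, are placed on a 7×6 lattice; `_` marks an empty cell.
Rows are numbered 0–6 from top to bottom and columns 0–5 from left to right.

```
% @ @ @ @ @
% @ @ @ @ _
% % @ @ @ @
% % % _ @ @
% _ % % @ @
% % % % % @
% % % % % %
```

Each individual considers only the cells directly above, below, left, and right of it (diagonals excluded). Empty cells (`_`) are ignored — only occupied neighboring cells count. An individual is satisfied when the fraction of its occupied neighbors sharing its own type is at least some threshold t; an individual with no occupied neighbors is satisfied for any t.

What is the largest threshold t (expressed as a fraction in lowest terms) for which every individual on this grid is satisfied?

1/3

(0,0)% 1/2
(0,1)@ 2/3
(0,2)@ 3/3
(0,3)@ 3/3
(0,4)@ 3/3
(0,5)@ 1/1
(1,0)% 2/3
(1,1)@ 2/4
(1,2)@ 4/4
(1,3)@ 4/4
(1,4)@ 3/3
(2,0)% 3/3
(2,1)% 2/4
(2,2)@ 2/4
(2,3)@ 3/3
(2,4)@ 4/4
(2,5)@ 2/2
(3,0)% 3/3
(3,1)% 3/3
(3,2)% 2/3
(3,4)@ 3/3
(3,5)@ 3/3
(4,0)% 2/2
(4,2)% 3/3
(4,3)% 2/3
(4,4)@ 2/4
(4,5)@ 3/3
(5,0)% 3/3
(5,1)% 3/3
(5,2)% 4/4
(5,3)% 4/4
(5,4)% 2/4
(5,5)@ 1/3
(6,0)% 2/2
(6,1)% 3/3
(6,2)% 3/3
(6,3)% 3/3
(6,4)% 3/3
(6,5)% 1/2
The smallest same-type fraction is 1/3 at (5,5), which reduces to 1/3. Any threshold above that leaves this individual unsatisfied.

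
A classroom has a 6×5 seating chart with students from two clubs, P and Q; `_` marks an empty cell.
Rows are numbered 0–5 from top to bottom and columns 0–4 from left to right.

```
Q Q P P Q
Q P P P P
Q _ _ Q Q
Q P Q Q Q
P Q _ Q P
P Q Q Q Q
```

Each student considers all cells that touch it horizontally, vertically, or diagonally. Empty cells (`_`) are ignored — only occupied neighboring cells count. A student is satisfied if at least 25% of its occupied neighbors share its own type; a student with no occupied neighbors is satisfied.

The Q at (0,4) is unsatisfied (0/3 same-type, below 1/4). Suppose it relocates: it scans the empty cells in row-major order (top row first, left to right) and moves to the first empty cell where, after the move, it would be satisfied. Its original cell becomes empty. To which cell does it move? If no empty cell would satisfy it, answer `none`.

(2,1)

Vacating (0,4). Empty cells in order:
  (2,1): 4/7 same-type → satisfied — stop here.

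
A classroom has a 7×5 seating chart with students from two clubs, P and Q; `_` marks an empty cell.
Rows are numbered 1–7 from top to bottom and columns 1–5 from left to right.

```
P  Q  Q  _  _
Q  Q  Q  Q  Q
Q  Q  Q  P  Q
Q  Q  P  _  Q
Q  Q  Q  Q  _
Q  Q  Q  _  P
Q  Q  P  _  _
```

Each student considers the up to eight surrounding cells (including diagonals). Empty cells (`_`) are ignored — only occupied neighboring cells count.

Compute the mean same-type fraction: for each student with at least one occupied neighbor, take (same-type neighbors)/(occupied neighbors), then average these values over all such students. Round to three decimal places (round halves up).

Row 1: (1,1)P 0/3 · (1,2)Q 4/5 · (1,3)Q 4/4
Row 2: (2,1)Q 4/5 · (2,2)Q 7/8 · (2,3)Q 6/7 · (2,4)Q 5/6 · (2,5)Q 2/3
Row 3: (3,1)Q 5/5 · (3,2)Q 7/8 · (3,3)Q 5/7 · (3,4)P 1/7 · (3,5)Q 3/4
Row 4: (4,1)Q 5/5 · (4,2)Q 7/8 · (4,3)P 1/7 · (4,5)Q 2/3
Row 5: (5,1)Q 5/5 · (5,2)Q 7/8 · (5,3)Q 5/6 · (5,4)Q 3/5
Row 6: (6,1)Q 5/5 · (6,2)Q 7/8 · (6,3)Q 5/6 · (6,5)P 0/1
Row 7: (7,1)Q 3/3 · (7,2)Q 4/5 · (7,3)P 0/3
Sum over 28 students: 0/3 + 4/5 + 4/4 + 4/5 + 7/8 + 6/7 + 5/6 + 2/3 + 5/5 + 7/8 + 5/7 + 1/7 + 3/4 + 5/5 + 7/8 + 1/7 + 2/3 + 5/5 + 7/8 + 5/6 + 3/5 + 5/5 + 7/8 + 5/6 + 0/1 + 3/3 + 4/5 + 0/3 = 3329/168; mean = 3329/168 ÷ 28 = 3329/4704 = 0.707695… → 0.708.

0.708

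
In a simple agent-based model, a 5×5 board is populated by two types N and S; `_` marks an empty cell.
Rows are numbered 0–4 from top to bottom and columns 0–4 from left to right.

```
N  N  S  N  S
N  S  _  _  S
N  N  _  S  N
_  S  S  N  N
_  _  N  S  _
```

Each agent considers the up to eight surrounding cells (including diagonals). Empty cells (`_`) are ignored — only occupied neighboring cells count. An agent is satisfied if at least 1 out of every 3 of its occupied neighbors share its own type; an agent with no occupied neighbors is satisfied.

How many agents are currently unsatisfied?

5

Row 0: (0,0)N 2/3 satisfied · (0,1)N 2/4 satisfied · (0,2)S 1/3 satisfied · (0,3)N 0/3 not · (0,4)S 1/2 satisfied
Row 1: (1,0)N 4/5 satisfied · (1,1)S 1/6 not · (1,4)S 2/4 satisfied
Row 2: (2,0)N 2/4 satisfied · (2,1)N 2/5 satisfied · (2,3)S 2/5 satisfied · (2,4)N 2/4 satisfied
Row 3: (3,1)S 1/4 not · (3,2)S 3/6 satisfied · (3,3)N 3/6 satisfied · (3,4)N 2/4 satisfied
Row 4: (4,2)N 1/4 not · (4,3)S 1/4 not
Unsatisfied: (0,3), (1,1), (3,1), (4,2), (4,3) — 5 in total.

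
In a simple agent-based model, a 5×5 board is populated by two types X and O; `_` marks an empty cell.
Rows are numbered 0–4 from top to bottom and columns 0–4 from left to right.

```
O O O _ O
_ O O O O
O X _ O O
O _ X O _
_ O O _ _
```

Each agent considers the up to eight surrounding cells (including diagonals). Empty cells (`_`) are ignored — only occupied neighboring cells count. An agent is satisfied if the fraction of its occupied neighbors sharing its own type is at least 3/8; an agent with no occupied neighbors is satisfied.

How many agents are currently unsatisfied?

2

(0,0)O 2/2 ✓
(0,1)O 4/4 ✓
(0,2)O 4/4 ✓
(0,4)O 2/2 ✓
(1,1)O 5/6 ✓
(1,2)O 5/6 ✓
(1,3)O 6/6 ✓
(1,4)O 4/4 ✓
(2,0)O 2/3 ✓
(2,1)X 1/5 ✗
(2,3)O 5/6 ✓
(2,4)O 4/4 ✓
(3,0)O 2/3 ✓
(3,2)X 1/5 ✗
(3,3)O 3/4 ✓
(4,1)O 2/3 ✓
(4,2)O 2/3 ✓
Unsatisfied: (2,1), (3,2) — 2 in total.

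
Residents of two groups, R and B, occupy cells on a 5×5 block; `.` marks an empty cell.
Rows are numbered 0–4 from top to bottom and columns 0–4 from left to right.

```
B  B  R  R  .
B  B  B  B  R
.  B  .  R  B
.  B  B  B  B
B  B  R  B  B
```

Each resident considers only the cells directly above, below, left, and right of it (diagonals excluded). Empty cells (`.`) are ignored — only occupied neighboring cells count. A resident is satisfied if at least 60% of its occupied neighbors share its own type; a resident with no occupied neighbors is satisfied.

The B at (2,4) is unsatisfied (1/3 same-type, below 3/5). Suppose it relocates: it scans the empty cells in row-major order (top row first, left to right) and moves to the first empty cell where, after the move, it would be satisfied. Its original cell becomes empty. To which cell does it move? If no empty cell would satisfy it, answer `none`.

Vacating (2,4). Empty cells in order:
  (0,4): 0/2 same-type → still unsatisfied.
  (2,0): 2/2 same-type → satisfied — stop here.

(2,0)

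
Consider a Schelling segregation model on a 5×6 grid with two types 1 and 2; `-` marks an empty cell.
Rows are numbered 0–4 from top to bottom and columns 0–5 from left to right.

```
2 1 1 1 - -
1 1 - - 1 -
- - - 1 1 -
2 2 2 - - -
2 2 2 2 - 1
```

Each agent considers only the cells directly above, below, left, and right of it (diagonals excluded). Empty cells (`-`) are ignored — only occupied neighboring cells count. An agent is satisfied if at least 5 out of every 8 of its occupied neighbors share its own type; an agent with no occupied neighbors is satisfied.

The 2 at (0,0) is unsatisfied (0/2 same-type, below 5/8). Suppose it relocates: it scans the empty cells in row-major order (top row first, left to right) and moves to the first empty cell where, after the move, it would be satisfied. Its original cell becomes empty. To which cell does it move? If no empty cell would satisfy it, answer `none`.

Vacating (0,0). Empty cells in order:
  (0,4): 0/2 same-type → still unsatisfied.
  (0,5): 0/0 same-type → satisfied — stop here.

(0,5)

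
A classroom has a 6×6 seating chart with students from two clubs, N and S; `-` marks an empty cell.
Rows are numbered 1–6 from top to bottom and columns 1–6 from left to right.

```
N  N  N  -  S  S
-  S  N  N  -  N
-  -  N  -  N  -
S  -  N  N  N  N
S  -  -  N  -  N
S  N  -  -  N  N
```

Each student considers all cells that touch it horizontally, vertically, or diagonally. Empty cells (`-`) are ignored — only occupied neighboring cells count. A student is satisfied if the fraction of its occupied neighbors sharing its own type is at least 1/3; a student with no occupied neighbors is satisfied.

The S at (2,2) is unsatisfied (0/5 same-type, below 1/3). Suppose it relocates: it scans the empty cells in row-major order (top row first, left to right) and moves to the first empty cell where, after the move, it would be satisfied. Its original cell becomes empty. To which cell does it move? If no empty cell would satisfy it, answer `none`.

Vacating (2,2). Empty cells in order:
  (1,4): 1/4 same-type → still unsatisfied.
  (2,1): 0/2 same-type → still unsatisfied.
  (2,5): 2/5 same-type → satisfied — stop here.

(2,5)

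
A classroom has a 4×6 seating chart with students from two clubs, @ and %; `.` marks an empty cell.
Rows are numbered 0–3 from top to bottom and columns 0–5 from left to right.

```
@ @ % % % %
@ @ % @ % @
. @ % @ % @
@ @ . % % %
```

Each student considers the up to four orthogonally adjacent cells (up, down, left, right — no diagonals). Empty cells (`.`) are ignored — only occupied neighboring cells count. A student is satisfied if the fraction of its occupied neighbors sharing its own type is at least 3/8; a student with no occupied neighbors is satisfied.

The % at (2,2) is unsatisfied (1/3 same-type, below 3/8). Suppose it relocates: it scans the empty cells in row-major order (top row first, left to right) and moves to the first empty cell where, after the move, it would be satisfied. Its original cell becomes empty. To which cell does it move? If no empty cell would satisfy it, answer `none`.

Vacating (2,2). Empty cells in order:
  (2,0): 0/3 same-type → still unsatisfied.
  (3,2): 1/2 same-type → satisfied — stop here.

(3,2)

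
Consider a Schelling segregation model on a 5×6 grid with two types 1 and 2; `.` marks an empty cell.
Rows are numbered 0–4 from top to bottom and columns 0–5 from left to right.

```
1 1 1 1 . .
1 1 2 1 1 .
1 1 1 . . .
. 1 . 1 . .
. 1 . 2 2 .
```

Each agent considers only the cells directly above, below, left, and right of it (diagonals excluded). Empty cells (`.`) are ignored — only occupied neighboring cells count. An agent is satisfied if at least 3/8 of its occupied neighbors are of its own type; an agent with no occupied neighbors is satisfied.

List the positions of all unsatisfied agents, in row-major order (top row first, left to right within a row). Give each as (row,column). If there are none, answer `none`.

(0,0)1 2/2 ✓
(0,1)1 3/3 ✓
(0,2)1 2/3 ✓
(0,3)1 2/2 ✓
(1,0)1 3/3 ✓
(1,1)1 3/4 ✓
(1,2)2 0/4 ✗
(1,3)1 2/3 ✓
(1,4)1 1/1 ✓
(2,0)1 2/2 ✓
(2,1)1 4/4 ✓
(2,2)1 1/2 ✓
(3,1)1 2/2 ✓
(3,3)1 0/1 ✗
(4,1)1 1/1 ✓
(4,3)2 1/2 ✓
(4,4)2 1/1 ✓

(1,2), (3,3)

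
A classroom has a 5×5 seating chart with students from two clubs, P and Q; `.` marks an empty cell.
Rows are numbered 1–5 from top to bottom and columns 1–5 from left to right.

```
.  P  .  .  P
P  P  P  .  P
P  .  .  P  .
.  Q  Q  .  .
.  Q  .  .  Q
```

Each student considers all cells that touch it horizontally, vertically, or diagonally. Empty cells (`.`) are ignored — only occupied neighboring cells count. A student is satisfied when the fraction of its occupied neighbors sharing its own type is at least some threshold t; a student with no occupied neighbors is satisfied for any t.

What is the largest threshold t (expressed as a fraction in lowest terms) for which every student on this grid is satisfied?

Row 1: (1,2)P 3/3 · (1,5)P 1/1
Row 2: (2,1)P 3/3 · (2,2)P 4/4 · (2,3)P 3/3 · (2,5)P 2/2
Row 3: (3,1)P 2/3 · (3,4)P 2/3
Row 4: (4,2)Q 2/3 · (4,3)Q 2/3
Row 5: (5,2)Q 2/2 · (5,5)Q — no occupied neighbors
The smallest same-type fraction is 2/3 at (3,1), which reduces to 2/3. Any threshold above that leaves this student unsatisfied.

2/3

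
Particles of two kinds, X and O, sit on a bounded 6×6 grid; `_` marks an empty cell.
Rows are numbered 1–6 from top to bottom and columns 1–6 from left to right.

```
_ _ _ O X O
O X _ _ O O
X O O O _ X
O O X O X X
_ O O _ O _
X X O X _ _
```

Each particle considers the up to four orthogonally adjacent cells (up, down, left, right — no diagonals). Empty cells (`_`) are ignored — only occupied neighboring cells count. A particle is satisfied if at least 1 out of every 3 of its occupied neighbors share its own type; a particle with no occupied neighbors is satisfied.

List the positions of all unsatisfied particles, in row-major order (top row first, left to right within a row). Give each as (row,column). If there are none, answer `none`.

Row 1: (1,4)O 0/1 not · (1,5)X 0/3 not · (1,6)O 1/2 satisfied
Row 2: (2,1)O 0/2 not · (2,2)X 0/2 not · (2,5)O 1/2 satisfied · (2,6)O 2/3 satisfied
Row 3: (3,1)X 0/3 not · (3,2)O 2/4 satisfied · (3,3)O 2/3 satisfied · (3,4)O 2/2 satisfied · (3,6)X 1/2 satisfied
Row 4: (4,1)O 1/2 satisfied · (4,2)O 3/4 satisfied · (4,3)X 0/4 not · (4,4)O 1/3 satisfied · (4,5)X 1/3 satisfied · (4,6)X 2/2 satisfied
Row 5: (5,2)O 2/3 satisfied · (5,3)O 2/3 satisfied · (5,5)O 0/1 not
Row 6: (6,1)X 1/1 satisfied · (6,2)X 1/3 satisfied · (6,3)O 1/3 satisfied · (6,4)X 0/1 not

(1,4), (1,5), (2,1), (2,2), (3,1), (4,3), (5,5), (6,4)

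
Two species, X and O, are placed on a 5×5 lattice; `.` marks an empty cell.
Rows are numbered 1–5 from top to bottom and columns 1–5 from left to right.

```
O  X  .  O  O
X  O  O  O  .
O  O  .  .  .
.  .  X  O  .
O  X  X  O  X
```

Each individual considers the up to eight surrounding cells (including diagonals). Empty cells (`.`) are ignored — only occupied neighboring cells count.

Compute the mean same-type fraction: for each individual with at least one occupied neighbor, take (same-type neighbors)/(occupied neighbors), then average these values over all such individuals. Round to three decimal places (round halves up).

0.505

Row 1: (1,1)O 1/3 · (1,2)X 1/4 · (1,4)O 3/3 · (1,5)O 2/2
Row 2: (2,1)X 1/5 · (2,2)O 4/6 · (2,3)O 4/5 · (2,4)O 3/3
Row 3: (3,1)O 2/3 · (3,2)O 3/5
Row 4: (4,3)X 2/5 · (4,4)O 1/4
Row 5: (5,1)O 0/1 · (5,2)X 2/3 · (5,3)X 2/4 · (5,4)O 1/4 · (5,5)X 0/2
Sum over 17 individuals: 1/3 + 1/4 + 3/3 + 2/2 + 1/5 + 4/6 + 4/5 + 3/3 + 2/3 + 3/5 + 2/5 + 1/4 + 0/1 + 2/3 + 2/4 + 1/4 + 0/2 = 103/12; mean = 103/12 ÷ 17 = 103/204 = 0.504901… → 0.505.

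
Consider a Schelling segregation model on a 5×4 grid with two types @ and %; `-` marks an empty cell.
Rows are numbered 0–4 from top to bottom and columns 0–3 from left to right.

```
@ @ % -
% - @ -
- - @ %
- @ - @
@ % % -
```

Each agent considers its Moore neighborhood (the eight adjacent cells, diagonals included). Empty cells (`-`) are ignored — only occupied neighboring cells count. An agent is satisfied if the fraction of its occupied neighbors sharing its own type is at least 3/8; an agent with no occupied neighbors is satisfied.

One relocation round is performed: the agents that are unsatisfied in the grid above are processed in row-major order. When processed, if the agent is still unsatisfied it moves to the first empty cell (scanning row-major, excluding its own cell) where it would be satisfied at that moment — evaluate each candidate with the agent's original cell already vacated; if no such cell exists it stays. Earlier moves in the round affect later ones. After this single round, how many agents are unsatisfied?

Initially unsatisfied (in order): (0,2), (1,0), (2,3), (3,3), (4,1), (4,2).
  (0,2) → (2,0).
  (1,0) → (3,0).
  (2,3) → (2,1).
  (3,3): now satisfied by earlier moves; stays.
  (4,1): now satisfied by earlier moves; stays.
  (4,2) → (1,0).
Resulting grid:
@ @ - -
% - @ -
% % @ -
% @ - @
@ % - -
Unsatisfied now: (3,1), (4,0), (4,1).

3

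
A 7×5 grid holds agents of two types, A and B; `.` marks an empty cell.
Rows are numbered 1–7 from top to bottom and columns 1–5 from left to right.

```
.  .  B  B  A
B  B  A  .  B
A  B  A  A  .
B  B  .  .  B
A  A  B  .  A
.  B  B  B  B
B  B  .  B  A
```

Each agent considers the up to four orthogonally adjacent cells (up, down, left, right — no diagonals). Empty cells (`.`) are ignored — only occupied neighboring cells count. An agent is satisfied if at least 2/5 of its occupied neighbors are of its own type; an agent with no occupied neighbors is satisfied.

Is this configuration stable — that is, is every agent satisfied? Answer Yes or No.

No

(1,3)B 1/2 satisfied
(1,4)B 1/2 satisfied
(1,5)A 0/2 not
(2,1)B 1/2 satisfied
(2,2)B 2/3 satisfied
(2,3)A 1/3 not
(2,5)B 0/1 not
(3,1)A 0/3 not
(3,2)B 2/4 satisfied
(3,3)A 2/3 satisfied
(3,4)A 1/1 satisfied
(4,1)B 1/3 not
(4,2)B 2/3 satisfied
(4,5)B 0/1 not
(5,1)A 1/2 satisfied
(5,2)A 1/4 not
(5,3)B 1/2 satisfied
(5,5)A 0/2 not
(6,2)B 2/3 satisfied
(6,3)B 3/3 satisfied
(6,4)B 3/3 satisfied
(6,5)B 1/3 not
(7,1)B 1/1 satisfied
(7,2)B 2/2 satisfied
(7,4)B 1/2 satisfied
(7,5)A 0/2 not
For instance (1,5) has only 0/2 same-type neighbors, below 2/5.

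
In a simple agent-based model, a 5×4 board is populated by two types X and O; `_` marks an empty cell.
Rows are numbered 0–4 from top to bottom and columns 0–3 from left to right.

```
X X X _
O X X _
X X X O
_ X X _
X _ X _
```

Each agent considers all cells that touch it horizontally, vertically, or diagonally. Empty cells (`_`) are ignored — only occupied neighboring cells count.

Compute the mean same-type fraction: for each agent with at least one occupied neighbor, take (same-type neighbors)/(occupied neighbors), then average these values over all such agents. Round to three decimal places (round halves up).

Row 0: (0,0)X 2/3 · (0,1)X 4/5 · (0,2)X 3/3
Row 1: (1,0)O 0/5 · (1,1)X 7/8 · (1,2)X 5/6
Row 2: (2,0)X 3/4 · (2,1)X 6/7 · (2,2)X 5/6 · (2,3)O 0/3
Row 3: (3,1)X 6/6 · (3,2)X 4/5
Row 4: (4,0)X 1/1 · (4,2)X 2/2
Sum over 14 agents: 2/3 + 4/5 + 3/3 + 0/5 + 7/8 + 5/6 + 3/4 + 6/7 + 5/6 + 0/3 + 6/6 + 4/5 + 1/1 + 2/2 = 8749/840; mean = 8749/840 ÷ 14 = 8749/11760 = 0.743962… → 0.744.

0.744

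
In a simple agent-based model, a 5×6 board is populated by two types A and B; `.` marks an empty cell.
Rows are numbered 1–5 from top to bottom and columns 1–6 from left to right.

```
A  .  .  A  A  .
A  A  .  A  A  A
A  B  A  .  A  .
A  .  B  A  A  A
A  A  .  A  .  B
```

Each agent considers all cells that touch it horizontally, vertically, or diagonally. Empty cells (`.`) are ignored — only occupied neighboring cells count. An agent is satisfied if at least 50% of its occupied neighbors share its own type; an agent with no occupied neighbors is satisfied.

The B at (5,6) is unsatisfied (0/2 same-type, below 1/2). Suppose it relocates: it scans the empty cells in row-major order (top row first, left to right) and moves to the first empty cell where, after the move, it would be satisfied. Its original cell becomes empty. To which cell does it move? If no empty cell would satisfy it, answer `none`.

none

Vacating (5,6). Empty cells in order:
  (1,2): 0/3 same-type → still unsatisfied.
  (1,3): 0/3 same-type → still unsatisfied.
  (1,6): 0/3 same-type → still unsatisfied.
  (2,3): 1/5 same-type → still unsatisfied.
  (3,4): 1/7 same-type → still unsatisfied.
  (3,6): 0/5 same-type → still unsatisfied.
  (4,2): 2/7 same-type → still unsatisfied.
  (5,3): 1/4 same-type → still unsatisfied.
  (5,5): 0/4 same-type → still unsatisfied.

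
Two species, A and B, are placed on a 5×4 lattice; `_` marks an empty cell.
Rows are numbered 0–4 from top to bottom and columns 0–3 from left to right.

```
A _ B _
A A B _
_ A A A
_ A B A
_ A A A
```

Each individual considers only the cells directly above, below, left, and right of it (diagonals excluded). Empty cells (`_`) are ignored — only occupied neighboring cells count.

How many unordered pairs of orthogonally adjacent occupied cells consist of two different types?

Scan each occupied cell's neighbors to the right and below so each pair is counted once.
From row 0: 0 unlike of 2 pairs (running 0/2).
From row 1: 2 unlike of 4 pairs (running 2/6).
From row 2: 1 unlike of 5 pairs (running 3/11).
From row 3: 3 unlike of 5 pairs (running 6/16).
From row 4: 0 unlike of 2 pairs (running 6/18).
Total adjacent occupied pairs: 18; unlike-type pairs: 6.

6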